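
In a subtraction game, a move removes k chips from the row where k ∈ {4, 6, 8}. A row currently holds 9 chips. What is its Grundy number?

Compute g(0), g(1), … for moves {4, 6, 8}:
g(0) = mex{} = 0
g(1) = mex{} = 0
g(2) = mex{} = 0
g(3) = mex{} = 0
g(4) = mex{0} = 1
g(5) = mex{0} = 1
g(6) = mex{0} = 1
g(7) = mex{0} = 1
g(8) = mex{0,1} = 2
g(9) = mex{0,1} = 2
So g(9) = 2.

2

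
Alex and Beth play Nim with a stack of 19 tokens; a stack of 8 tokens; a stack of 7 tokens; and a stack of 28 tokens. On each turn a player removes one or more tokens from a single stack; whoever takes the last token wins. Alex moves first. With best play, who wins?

Beth wins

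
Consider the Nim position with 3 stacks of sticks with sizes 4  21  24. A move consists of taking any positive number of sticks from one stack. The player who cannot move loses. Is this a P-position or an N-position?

N-position

In binary:
  00100  (4)
  10101  (21)
  11000  (24)
  -----
  01001  (9)
The nim-sum is 9 ≠ 0, so this is an N-position: the player to move can win.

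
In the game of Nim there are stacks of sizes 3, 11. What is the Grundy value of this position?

Nim-sum: 3 ⊕ 11 = 8.

8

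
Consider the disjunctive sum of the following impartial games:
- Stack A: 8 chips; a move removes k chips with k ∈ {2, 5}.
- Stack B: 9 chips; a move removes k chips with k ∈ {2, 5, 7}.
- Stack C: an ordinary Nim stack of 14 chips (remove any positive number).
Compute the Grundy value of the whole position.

12

Grundy values for stack A (subtraction set {2, 5}):
g(0) = mex{} = 0
g(1) = mex{} = 0
g(2) = mex{0} = 1
g(3) = mex{0} = 1
g(4) = mex{1} = 0
g(5) = mex{0,1} = 2
g(6) = mex{0} = 1
g(7) = mex{1,2} = 0
g(8) = mex{1} = 0
So g(8) = 0.
Build the Grundy sequence for stack B with g(k) = mex{g(k−s) : s ∈ {2, 5, 7}, s ≤ k}:
k:     0  1  2  3  4  5  6  7  8  9
g(k):  0  0  1  1  0  2  1  3  2  2
So g(9) = 2.
Stack C is a plain Nim stack of size 14, so its Grundy value is 14.
By the Sprague-Grundy theorem, the Grundy value of a sum of independent games is the XOR of the component values.
Combined value = 0 XOR 2 XOR 14 = 12.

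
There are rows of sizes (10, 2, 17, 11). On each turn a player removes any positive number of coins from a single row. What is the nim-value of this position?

Nim-sum: 10 XOR 2 XOR 17 XOR 11 = 18.

18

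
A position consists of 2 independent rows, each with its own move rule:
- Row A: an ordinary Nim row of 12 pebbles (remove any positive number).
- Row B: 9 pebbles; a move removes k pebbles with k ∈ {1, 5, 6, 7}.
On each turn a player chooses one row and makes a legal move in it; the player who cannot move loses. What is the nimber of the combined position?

15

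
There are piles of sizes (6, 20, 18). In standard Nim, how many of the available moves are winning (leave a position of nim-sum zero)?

0

Bitwise XOR of the heap sizes:
  00110  (6)
  10100  (20)
  10010  (18)
  -----
  00000  (0)
The nim-sum is already 0, so every move leaves a nonzero nim-sum — there are no winning moves.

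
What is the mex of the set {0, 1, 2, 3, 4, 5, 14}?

The values 0, 1, 2, 3, 4, 5 are all present; 6 is the first non-negative integer missing from the set.

6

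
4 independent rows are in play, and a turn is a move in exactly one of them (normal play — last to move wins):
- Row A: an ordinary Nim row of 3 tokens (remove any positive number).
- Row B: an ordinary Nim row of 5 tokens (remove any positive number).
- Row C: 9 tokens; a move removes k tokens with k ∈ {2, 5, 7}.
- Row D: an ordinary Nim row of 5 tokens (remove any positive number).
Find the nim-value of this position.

Row A is a plain Nim row of size 3, so its Grundy value is 3.
Row B is a plain Nim row of size 5, so its Grundy value is 5.
Grundy values for row C (subtraction set {2, 5, 7}):
k:     0  1  2  3  4  5  6  7  8  9
g(k):  0  0  1  1  0  2  1  3  2  2
So g(9) = 2.
Row D is a plain Nim row of size 5, so its Grundy value is 5.
The value of a disjunctive sum is the nim-sum of the parts.
Combined value = 3 XOR 5 XOR 2 XOR 5 = 1.

1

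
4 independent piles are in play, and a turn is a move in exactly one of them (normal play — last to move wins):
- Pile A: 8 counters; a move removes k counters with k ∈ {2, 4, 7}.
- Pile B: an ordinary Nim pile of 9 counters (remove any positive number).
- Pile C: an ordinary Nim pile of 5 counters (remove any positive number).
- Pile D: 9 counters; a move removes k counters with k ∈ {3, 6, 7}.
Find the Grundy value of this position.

Build the Grundy sequence for pile A with g(k) = mex{g(k−s) : s ∈ {2, 4, 7}, s ≤ k}:
g(0) = mex{} = 0
g(1) = mex{} = 0
g(2) = mex{0} = 1
g(3) = mex{0} = 1
g(4) = mex{0,1} = 2
g(5) = mex{0,1} = 2
g(6) = mex{1,2} = 0
g(7) = mex{0,1,2} = 3
g(8) = mex{0,2} = 1
So g(8) = 1.
Pile B is a plain Nim pile of size 9, so its Grundy value is 9.
Pile C is a plain Nim pile of size 5, so its Grundy value is 5.
Grundy values for pile D (subtraction set {3, 6, 7}):
k:     0  1  2  3  4  5  6  7  8  9
g(k):  0  0  0  1  1  1  2  2  2  3
So g(9) = 3.
The value of a disjunctive sum is the nim-sum of the parts.
Combined value = 1 XOR 9 XOR 5 XOR 3 = 14.

14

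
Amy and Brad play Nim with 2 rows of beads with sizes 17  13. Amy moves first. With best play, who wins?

Nim-sum: 17 XOR 13 = 28.
The nim-sum is 28 ≠ 0, so this is an N-position: the player to move can win; Amy has a winning move.

Amy wins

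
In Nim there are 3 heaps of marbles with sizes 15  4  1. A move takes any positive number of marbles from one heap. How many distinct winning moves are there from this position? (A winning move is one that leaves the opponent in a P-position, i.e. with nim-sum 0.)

Nim-sum: 15 ^ 4 ^ 1 = 10.
The overall nim-sum is X = 10. A heap of size p has a winning move iff p XOR X < p (reduce it to p XOR X).
  15: 15 XOR 10 = 5 < 15 — winning move (to 5).
  4: 4 XOR 10 = 14 ≥ 4 — no move.
  1: 1 XOR 10 = 11 ≥ 1 — no move.
That gives 1 winning move.

1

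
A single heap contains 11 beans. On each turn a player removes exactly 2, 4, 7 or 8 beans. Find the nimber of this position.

Grundy values for subtraction set {2, 4, 7, 8}:
g(0) = mex{} = 0
g(1) = mex{} = 0
g(2) = mex{0} = 1
g(3) = mex{0} = 1
g(4) = mex{0,1} = 2
g(5) = mex{0,1} = 2
g(6) = mex{1,2} = 0
g(7) = mex{0,1,2} = 3
g(8) = mex{0,2} = 1
g(9) = mex{0,1,2,3} = 4
g(10) = mex{0,1} = 2
g(11) = mex{1,2,3,4} = 0
So g(11) = 0.

0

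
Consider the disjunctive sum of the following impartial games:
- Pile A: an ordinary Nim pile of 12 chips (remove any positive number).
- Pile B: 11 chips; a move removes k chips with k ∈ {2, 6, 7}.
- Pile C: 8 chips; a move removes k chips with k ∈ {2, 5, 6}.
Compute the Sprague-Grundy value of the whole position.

13

Pile A is a plain Nim pile of size 12, so its Grundy value is 12.
For pile B, compute g(0), g(1), … with moves {2, 6, 7}:
k:     0  1  2  3  4  5  6  7  8  9 10 11
g(k):  0  0  1  1  0  0  1  1  2  0  3  1
So g(11) = 1.
Build the Grundy sequence for pile C with g(k) = mex{g(k−s) : s ∈ {2, 5, 6}, s ≤ k}:
k:     0  1  2  3  4  5  6  7  8
g(k):  0  0  1  1  0  2  1  3  0
So g(8) = 0.
The value of a disjunctive sum is the nim-sum of the parts.
Combined value = 12 ⊕ 1 ⊕ 0 = 13.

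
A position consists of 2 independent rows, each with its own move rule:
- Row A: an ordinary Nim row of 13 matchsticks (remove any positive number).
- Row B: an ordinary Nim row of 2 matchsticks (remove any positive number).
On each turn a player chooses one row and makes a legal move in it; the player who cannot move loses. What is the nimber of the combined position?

15

Row A is a plain Nim row of size 13, so its Grundy value is 13.
Row B is a plain Nim row of size 2, so its Grundy value is 2.
The value of a disjunctive sum is the nim-sum of the parts.
Combined value = 13 ⊕ 2 = 15.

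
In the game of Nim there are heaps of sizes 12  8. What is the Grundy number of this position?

Compute the nim-sum pairwise:
12 ^ 8 = 4

4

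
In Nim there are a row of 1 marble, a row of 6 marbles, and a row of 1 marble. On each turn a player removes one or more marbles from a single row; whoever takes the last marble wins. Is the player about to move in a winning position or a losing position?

Winning position

Compute the nim-sum pairwise:
1 XOR 6 = 7
7 XOR 1 = 6
The nim-sum is 6 ≠ 0, so this is an N-position: the player to move can win.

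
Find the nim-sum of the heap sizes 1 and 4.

5

Nim-sum: 1 XOR 4 = 5.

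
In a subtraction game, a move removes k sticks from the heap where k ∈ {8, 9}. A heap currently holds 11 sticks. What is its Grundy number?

1

Grundy values for subtraction set {8, 9}:
g(0) = mex{} = 0
g(1) = mex{} = 0
g(2) = mex{} = 0
g(3) = mex{} = 0
g(4) = mex{} = 0
g(5) = mex{} = 0
g(6) = mex{} = 0
g(7) = mex{} = 0
g(8) = mex{0} = 1
g(9) = mex{0} = 1
g(10) = mex{0} = 1
g(11) = mex{0} = 1
So g(11) = 1.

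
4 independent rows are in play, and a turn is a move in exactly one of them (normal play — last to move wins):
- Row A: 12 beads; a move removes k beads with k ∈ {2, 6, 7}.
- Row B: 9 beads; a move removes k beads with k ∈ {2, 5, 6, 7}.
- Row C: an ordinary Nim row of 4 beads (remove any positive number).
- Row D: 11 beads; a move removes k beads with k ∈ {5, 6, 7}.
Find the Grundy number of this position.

Build the Grundy sequence for row A with g(k) = mex{g(k−s) : s ∈ {2, 6, 7}, s ≤ k}:
g(0) = mex{} = 0
g(1) = mex{} = 0
g(2) = mex{0} = 1
g(3) = mex{0} = 1
g(4) = mex{1} = 0
g(5) = mex{1} = 0
g(6) = mex{0} = 1
g(7) = mex{0} = 1
g(8) = mex{0,1} = 2
g(9) = mex{1} = 0
g(10) = mex{0,1,2} = 3
g(11) = mex{0} = 1
g(12) = mex{0,1,3} = 2
So g(12) = 2.
For row B, compute g(0), g(1), … with moves {2, 5, 6, 7}:
g(0) = mex{} = 0
g(1) = mex{} = 0
g(2) = mex{0} = 1
g(3) = mex{0} = 1
g(4) = mex{1} = 0
g(5) = mex{0,1} = 2
g(6) = mex{0} = 1
g(7) = mex{0,1,2} = 3
g(8) = mex{0,1} = 2
g(9) = mex{0,1,3} = 2
So g(9) = 2.
Row C is a plain Nim row of size 4, so its Grundy value is 4.
For row D, compute g(0), g(1), … with moves {5, 6, 7}:
k:     0  1  2  3  4  5  6  7  8  9 10 11
g(k):  0  0  0  0  0  1  1  1  1  1  2  2
So g(11) = 2.
The value of a disjunctive sum is the nim-sum of the parts.
Combined value = 2 XOR 2 XOR 4 XOR 2 = 6.

6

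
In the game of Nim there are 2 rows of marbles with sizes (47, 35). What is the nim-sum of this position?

Compute the nim-sum pairwise:
47 ^ 35 = 12

12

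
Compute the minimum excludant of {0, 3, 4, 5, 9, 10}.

1

0 is in the set but 1 is not, so the mex is 1.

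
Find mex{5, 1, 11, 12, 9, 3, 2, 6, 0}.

The values 0, 1, 2, 3 are all present; 4 is the first non-negative integer missing from the set.

4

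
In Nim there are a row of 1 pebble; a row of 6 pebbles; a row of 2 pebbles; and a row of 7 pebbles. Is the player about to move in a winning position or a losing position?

Winning position

In binary:
  001  (1)
  110  (6)
  010  (2)
  111  (7)
  ---
  010  (2)
The nim-sum is 2 ≠ 0, so this is an N-position: the player to move can win.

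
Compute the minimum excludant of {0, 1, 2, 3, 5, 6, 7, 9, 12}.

The values 0, 1, 2, 3 are all present; 4 is the first non-negative integer missing from the set.

4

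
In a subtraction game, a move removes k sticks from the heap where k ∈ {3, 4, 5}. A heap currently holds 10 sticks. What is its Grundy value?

Compute g(0), g(1), … for moves {3, 4, 5}:
k:     0  1  2  3  4  5  6  7  8  9 10
g(k):  0  0  0  1  1  1  2  2  0  0  0
So g(10) = 0.

0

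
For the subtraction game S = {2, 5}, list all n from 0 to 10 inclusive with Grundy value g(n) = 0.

0, 1, 4, 7, 8

Grundy values for subtraction set {2, 5}:
k:     0  1  2  3  4  5  6  7  8  9 10
g(k):  0  0  1  1  0  2  1  0  0  1  1
The P-positions (g = 0) in 0..10 are 0, 1, 4, 7, 8.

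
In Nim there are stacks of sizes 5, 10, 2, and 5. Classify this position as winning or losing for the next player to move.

Winning position

Nim-sum: 5 ⊕ 10 ⊕ 2 ⊕ 5 = 8.
The nim-sum is 8 ≠ 0, so this is an N-position: the player to move can win.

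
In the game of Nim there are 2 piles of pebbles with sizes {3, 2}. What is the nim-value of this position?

1

Write each in binary and XOR column by column:
  11  (3)
  10  (2)
  --
  01  (1)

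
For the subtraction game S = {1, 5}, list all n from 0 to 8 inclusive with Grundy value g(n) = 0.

Compute g(0), g(1), … for moves {1, 5}:
k:     0  1  2  3  4  5  6  7  8
g(k):  0  1  0  1  0  1  0  1  0
The P-positions (g = 0) in 0..8 are 0, 2, 4, 6, 8.

0, 2, 4, 6, 8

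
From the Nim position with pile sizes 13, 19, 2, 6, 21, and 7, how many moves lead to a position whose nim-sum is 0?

1

Compute the nim-sum pairwise:
13 ⊕ 19 = 30
30 ⊕ 2 = 28
28 ⊕ 6 = 26
26 ⊕ 21 = 15
15 ⊕ 7 = 8
The overall nim-sum is X = 8. A pile of size p has a winning move iff p XOR X < p (reduce it to p XOR X).
  13: 13 XOR 8 = 5 < 13 — winning move (to 5).
  19: 19 XOR 8 = 27 ≥ 19 — no move.
  2: 2 XOR 8 = 10 ≥ 2 — no move.
  6: 6 XOR 8 = 14 ≥ 6 — no move.
  21: 21 XOR 8 = 29 ≥ 21 — no move.
  7: 7 XOR 8 = 15 ≥ 7 — no move.
That gives 1 winning move.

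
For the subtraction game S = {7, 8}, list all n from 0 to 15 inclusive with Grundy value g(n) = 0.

Compute g(0), g(1), … for moves {7, 8}:
k:     0  1  2  3  4  5  6  7  8  9 10 11 12 13 14 15
g(k):  0  0  0  0  0  0  0  1  1  1  1  1  1  1  2  0
The P-positions (g = 0) in 0..15 are 0, 1, 2, 3, 4, 5, 6, 15.

0, 1, 2, 3, 4, 5, 6, 15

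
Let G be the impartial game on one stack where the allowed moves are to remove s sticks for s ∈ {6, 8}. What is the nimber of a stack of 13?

2

Compute g(0), g(1), … for moves {6, 8}:
k:     0  1  2  3  4  5  6  7  8  9 10 11 12 13
g(k):  0  0  0  0  0  0  1  1  1  1  1  1  2  2
So g(13) = 2.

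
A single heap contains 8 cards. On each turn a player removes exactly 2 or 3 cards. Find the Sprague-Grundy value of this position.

Build the Grundy sequence with g(k) = mex{g(k−s) : s ∈ {2, 3}, s ≤ k}:
k:     0  1  2  3  4  5  6  7  8
g(k):  0  0  1  1  2  0  0  1  1
So g(8) = 1.

1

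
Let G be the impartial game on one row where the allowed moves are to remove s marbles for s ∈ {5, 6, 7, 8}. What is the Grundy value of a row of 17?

0

Build the Grundy sequence with g(k) = mex{g(k−s) : s ∈ {5, 6, 7, 8}, s ≤ k}:
k:     0  1  2  3  4  5  6  7  8  9 10 11 12 13 14 15 16 17
g(k):  0  0  0  0  0  1  1  1  1  1  2  2  2  0  0  0  0  0
So g(17) = 0.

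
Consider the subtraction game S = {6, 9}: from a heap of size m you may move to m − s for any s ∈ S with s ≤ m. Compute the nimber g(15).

Build the Grundy sequence with g(k) = mex{g(k−s) : s ∈ {6, 9}, s ≤ k}:
k:     0  1  2  3  4  5  6  7  8  9 10 11 12 13 14 15
g(k):  0  0  0  0  0  0  1  1  1  1  1  1  2  2  2  0
So g(15) = 0.

0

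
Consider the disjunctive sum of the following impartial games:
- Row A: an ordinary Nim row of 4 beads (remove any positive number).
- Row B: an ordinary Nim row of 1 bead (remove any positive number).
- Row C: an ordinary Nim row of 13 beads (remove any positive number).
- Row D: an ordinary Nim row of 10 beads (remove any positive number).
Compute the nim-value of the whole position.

2

Row A is a plain Nim row of size 4, so its Grundy value is 4.
Row B is a plain Nim row of size 1, so its Grundy value is 1.
Row C is a plain Nim row of size 13, so its Grundy value is 13.
Row D is a plain Nim row of size 10, so its Grundy value is 10.
The value of a disjunctive sum is the nim-sum of the parts.
Combined value = 4 ⊕ 1 ⊕ 13 ⊕ 10 = 2.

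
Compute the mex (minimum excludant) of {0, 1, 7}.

2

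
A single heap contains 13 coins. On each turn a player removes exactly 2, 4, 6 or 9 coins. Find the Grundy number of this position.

1

Compute g(0), g(1), … for moves {2, 4, 6, 9}:
g(0) = mex{} = 0
g(1) = mex{} = 0
g(2) = mex{0} = 1
g(3) = mex{0} = 1
g(4) = mex{0,1} = 2
g(5) = mex{0,1} = 2
g(6) = mex{0,1,2} = 3
g(7) = mex{0,1,2} = 3
g(8) = mex{1,2,3} = 0
g(9) = mex{0,1,2,3} = 4
g(10) = mex{0,2,3} = 1
g(11) = mex{1,2,3,4} = 0
g(12) = mex{0,1,3} = 2
g(13) = mex{0,2,3,4} = 1
So g(13) = 1.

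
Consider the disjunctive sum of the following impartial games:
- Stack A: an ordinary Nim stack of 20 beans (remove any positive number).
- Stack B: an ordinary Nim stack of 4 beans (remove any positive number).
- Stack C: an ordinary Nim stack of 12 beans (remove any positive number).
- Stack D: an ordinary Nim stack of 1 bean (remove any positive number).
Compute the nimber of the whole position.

Stack A is a plain Nim stack of size 20, so its Grundy value is 20.
Stack B is a plain Nim stack of size 4, so its Grundy value is 4.
Stack C is a plain Nim stack of size 12, so its Grundy value is 12.
Stack D is a plain Nim stack of size 1, so its Grundy value is 1.
The value of a disjunctive sum is the nim-sum of the parts.
Combined value = 20 XOR 4 XOR 12 XOR 1 = 29.

29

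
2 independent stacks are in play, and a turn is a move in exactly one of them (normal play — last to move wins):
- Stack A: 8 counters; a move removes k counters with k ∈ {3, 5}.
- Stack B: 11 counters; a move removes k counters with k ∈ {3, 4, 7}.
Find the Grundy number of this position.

Grundy values for stack A (subtraction set {3, 5}):
k:     0  1  2  3  4  5  6  7  8
g(k):  0  0  0  1  1  1  2  2  0
So g(8) = 0.
Grundy values for stack B (subtraction set {3, 4, 7}):
g(0) = mex{} = 0
g(1) = mex{} = 0
g(2) = mex{} = 0
g(3) = mex{0} = 1
g(4) = mex{0} = 1
g(5) = mex{0} = 1
g(6) = mex{0,1} = 2
g(7) = mex{0,1} = 2
g(8) = mex{0,1} = 2
g(9) = mex{0,1,2} = 3
g(10) = mex{1,2} = 0
g(11) = mex{1,2} = 0
So g(11) = 0.
The value of a disjunctive sum is the nim-sum of the parts.
Combined value = 0 ⊕ 0 = 0.

0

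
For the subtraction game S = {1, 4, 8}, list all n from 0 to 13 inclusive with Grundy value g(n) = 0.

0, 2, 5, 7, 12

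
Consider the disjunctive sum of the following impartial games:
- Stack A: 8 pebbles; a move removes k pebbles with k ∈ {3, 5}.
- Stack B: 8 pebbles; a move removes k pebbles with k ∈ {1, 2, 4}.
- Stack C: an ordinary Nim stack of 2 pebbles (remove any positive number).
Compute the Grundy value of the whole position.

0

Build the Grundy sequence for stack A with g(k) = mex{g(k−s) : s ∈ {3, 5}, s ≤ k}:
g(0) = mex{} = 0
g(1) = mex{} = 0
g(2) = mex{} = 0
g(3) = mex{0} = 1
g(4) = mex{0} = 1
g(5) = mex{0} = 1
g(6) = mex{0,1} = 2
g(7) = mex{0,1} = 2
g(8) = mex{1} = 0
So g(8) = 0.
Grundy values for stack B (subtraction set {1, 2, 4}):
g(0) = mex{} = 0
g(1) = mex{0} = 1
g(2) = mex{0,1} = 2
g(3) = mex{1,2} = 0
g(4) = mex{0,2} = 1
g(5) = mex{0,1} = 2
g(6) = mex{1,2} = 0
g(7) = mex{0,2} = 1
g(8) = mex{0,1} = 2
So g(8) = 2.
Stack C is a plain Nim stack of size 2, so its Grundy value is 2.
By the Sprague-Grundy theorem, the Grundy value of a sum of independent games is the XOR of the component values.
Combined value = 0 ⊕ 2 ⊕ 2 = 0.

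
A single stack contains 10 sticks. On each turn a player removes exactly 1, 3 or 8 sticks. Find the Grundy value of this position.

2

Build the Grundy sequence with g(k) = mex{g(k−s) : s ∈ {1, 3, 8}, s ≤ k}:
g(0) = mex{} = 0
g(1) = mex{0} = 1
g(2) = mex{1} = 0
g(3) = mex{0} = 1
g(4) = mex{1} = 0
g(5) = mex{0} = 1
g(6) = mex{1} = 0
g(7) = mex{0} = 1
g(8) = mex{0,1} = 2
g(9) = mex{0,1,2} = 3
g(10) = mex{0,1,3} = 2
So g(10) = 2.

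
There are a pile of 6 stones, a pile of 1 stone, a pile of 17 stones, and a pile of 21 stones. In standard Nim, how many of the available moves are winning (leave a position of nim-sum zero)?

1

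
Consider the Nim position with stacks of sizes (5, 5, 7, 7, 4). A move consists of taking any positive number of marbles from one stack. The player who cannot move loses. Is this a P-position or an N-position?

Compute the nim-sum pairwise:
5 XOR 5 = 0
0 XOR 7 = 7
7 XOR 7 = 0
0 XOR 4 = 4
The nim-sum is 4 ≠ 0, so this is an N-position: the player to move can win.

N-position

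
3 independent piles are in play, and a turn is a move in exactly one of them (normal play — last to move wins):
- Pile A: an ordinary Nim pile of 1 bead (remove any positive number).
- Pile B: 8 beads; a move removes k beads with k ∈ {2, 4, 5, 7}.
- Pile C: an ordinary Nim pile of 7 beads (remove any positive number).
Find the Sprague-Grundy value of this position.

Pile A is a plain Nim pile of size 1, so its Grundy value is 1.
Build the Grundy sequence for pile B with g(k) = mex{g(k−s) : s ∈ {2, 4, 5, 7}, s ≤ k}:
k:     0  1  2  3  4  5  6  7  8
g(k):  0  0  1  1  2  2  3  3  4
So g(8) = 4.
Pile C is a plain Nim pile of size 7, so its Grundy value is 7.
By the Sprague-Grundy theorem, the Grundy value of a sum of independent games is the XOR of the component values.
Combined value = 1 XOR 4 XOR 7 = 2.

2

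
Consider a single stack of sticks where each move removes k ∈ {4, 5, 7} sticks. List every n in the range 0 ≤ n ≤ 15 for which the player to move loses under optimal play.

0, 1, 2, 3, 11, 12, 13, 14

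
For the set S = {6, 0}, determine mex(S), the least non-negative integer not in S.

1

0 is in the set but 1 is not, so the mex is 1.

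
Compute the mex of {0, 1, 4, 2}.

3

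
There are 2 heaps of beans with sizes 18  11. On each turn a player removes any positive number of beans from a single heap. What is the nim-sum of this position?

25

Write each in binary and XOR column by column:
  10010  (18)
  01011  (11)
  -----
  11001  (25)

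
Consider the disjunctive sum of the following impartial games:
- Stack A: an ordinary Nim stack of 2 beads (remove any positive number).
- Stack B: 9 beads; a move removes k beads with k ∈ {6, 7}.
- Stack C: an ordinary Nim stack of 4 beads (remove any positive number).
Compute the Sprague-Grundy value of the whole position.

7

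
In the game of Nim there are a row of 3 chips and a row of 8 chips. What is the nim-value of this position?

Nim-sum: 3 ^ 8 = 11.

11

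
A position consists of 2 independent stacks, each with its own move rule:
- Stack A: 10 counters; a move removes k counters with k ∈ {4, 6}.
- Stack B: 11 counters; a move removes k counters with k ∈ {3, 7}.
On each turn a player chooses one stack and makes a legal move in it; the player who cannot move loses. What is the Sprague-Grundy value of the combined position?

0

For stack A, compute g(0), g(1), … with moves {4, 6}:
k:     0  1  2  3  4  5  6  7  8  9 10
g(k):  0  0  0  0  1  1  1  1  2  2  0
So g(10) = 0.
Build the Grundy sequence for stack B with g(k) = mex{g(k−s) : s ∈ {3, 7}, s ≤ k}:
g(0) = mex{} = 0
g(1) = mex{} = 0
g(2) = mex{} = 0
g(3) = mex{0} = 1
g(4) = mex{0} = 1
g(5) = mex{0} = 1
g(6) = mex{1} = 0
g(7) = mex{0,1} = 2
g(8) = mex{0,1} = 2
g(9) = mex{0} = 1
g(10) = mex{1,2} = 0
g(11) = mex{1,2} = 0
So g(11) = 0.
By the Sprague-Grundy theorem, the Grundy value of a sum of independent games is the XOR of the component values.
Combined value = 0 XOR 0 = 0.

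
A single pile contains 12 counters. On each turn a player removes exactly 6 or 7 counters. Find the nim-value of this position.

Compute g(0), g(1), … for moves {6, 7}:
k:     0  1  2  3  4  5  6  7  8  9 10 11 12
g(k):  0  0  0  0  0  0  1  1  1  1  1  1  2
So g(12) = 2.

2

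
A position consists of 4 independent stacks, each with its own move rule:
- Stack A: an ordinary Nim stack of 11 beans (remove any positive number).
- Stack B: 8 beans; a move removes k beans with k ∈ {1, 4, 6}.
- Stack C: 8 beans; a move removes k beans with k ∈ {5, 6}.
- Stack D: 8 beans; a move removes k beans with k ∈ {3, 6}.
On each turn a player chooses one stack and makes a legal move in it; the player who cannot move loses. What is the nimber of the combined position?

Stack A is a plain Nim stack of size 11, so its Grundy value is 11.
Build the Grundy sequence for stack B with g(k) = mex{g(k−s) : s ∈ {1, 4, 6}, s ≤ k}:
g(0) = mex{} = 0
g(1) = mex{0} = 1
g(2) = mex{1} = 0
g(3) = mex{0} = 1
g(4) = mex{0,1} = 2
g(5) = mex{1,2} = 0
g(6) = mex{0} = 1
g(7) = mex{1} = 0
g(8) = mex{0,2} = 1
So g(8) = 1.
For stack C, compute g(0), g(1), … with moves {5, 6}:
g(0) = mex{} = 0
g(1) = mex{} = 0
g(2) = mex{} = 0
g(3) = mex{} = 0
g(4) = mex{} = 0
g(5) = mex{0} = 1
g(6) = mex{0} = 1
g(7) = mex{0} = 1
g(8) = mex{0} = 1
So g(8) = 1.
For stack D, compute g(0), g(1), … with moves {3, 6}:
k:     0  1  2  3  4  5  6  7  8
g(k):  0  0  0  1  1  1  2  2  2
So g(8) = 2.
The value of a disjunctive sum is the nim-sum of the parts.
Combined value = 11 XOR 1 XOR 1 XOR 2 = 9.

9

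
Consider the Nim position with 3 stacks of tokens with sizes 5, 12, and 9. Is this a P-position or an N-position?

P-position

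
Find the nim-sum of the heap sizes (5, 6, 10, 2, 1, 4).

Nim-sum: 5 ^ 6 ^ 10 ^ 2 ^ 1 ^ 4 = 14.

14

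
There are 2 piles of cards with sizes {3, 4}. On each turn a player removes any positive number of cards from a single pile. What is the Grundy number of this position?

Bitwise XOR of the heap sizes:
  011  (3)
  100  (4)
  ---
  111  (7)

7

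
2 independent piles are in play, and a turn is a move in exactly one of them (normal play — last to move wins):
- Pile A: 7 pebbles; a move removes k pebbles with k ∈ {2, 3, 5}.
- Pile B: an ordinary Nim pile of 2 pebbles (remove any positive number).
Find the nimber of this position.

Grundy values for pile A (subtraction set {2, 3, 5}):
k:     0  1  2  3  4  5  6  7
g(k):  0  0  1  1  2  2  3  0
So g(7) = 0.
Pile B is a plain Nim pile of size 2, so its Grundy value is 2.
The value of a disjunctive sum is the nim-sum of the parts.
Combined value = 0 XOR 2 = 2.

2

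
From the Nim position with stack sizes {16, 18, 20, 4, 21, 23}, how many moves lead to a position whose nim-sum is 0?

5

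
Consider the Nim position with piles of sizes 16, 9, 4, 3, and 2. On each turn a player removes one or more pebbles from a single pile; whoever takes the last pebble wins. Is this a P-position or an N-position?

N-position

Nim-sum: 16 XOR 9 XOR 4 XOR 3 XOR 2 = 28.
The nim-sum is 28 ≠ 0, so this is an N-position: the player to move can win.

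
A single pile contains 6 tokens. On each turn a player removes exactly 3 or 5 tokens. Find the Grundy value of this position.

Compute g(0), g(1), … for moves {3, 5}:
g(0) = mex{} = 0
g(1) = mex{} = 0
g(2) = mex{} = 0
g(3) = mex{0} = 1
g(4) = mex{0} = 1
g(5) = mex{0} = 1
g(6) = mex{0,1} = 2
So g(6) = 2.

2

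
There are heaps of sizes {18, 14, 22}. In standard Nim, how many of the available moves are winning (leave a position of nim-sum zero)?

Compute the nim-sum pairwise:
18 ⊕ 14 = 28
28 ⊕ 22 = 10
The overall nim-sum is X = 10. A heap of size p has a winning move iff p XOR X < p (reduce it to p XOR X).
  18: 18 XOR 10 = 24 ≥ 18 — no move.
  14: 14 XOR 10 = 4 < 14 — winning move (to 4).
  22: 22 XOR 10 = 28 ≥ 22 — no move.
That gives 1 winning move.

1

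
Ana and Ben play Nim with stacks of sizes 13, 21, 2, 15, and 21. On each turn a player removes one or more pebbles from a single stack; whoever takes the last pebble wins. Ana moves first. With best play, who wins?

Bitwise XOR of the heap sizes:
  01101  (13)
  10101  (21)
  00010  (2)
  01111  (15)
  10101  (21)
  -----
  00000  (0)
The nim-sum is 0, so this is a P-position: the player to move is in a losing position under optimal play; Ana is about to move from it and so loses — Ben wins.

Ben wins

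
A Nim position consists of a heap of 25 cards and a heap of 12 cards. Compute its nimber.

21

Nim-sum: 25 ^ 12 = 21.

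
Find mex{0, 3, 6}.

1

0 is in the set but 1 is not, so the mex is 1.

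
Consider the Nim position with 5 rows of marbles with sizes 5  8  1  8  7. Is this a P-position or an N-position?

N-position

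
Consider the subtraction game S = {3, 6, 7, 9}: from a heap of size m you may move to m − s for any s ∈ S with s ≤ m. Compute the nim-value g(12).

0

Grundy values for subtraction set {3, 6, 7, 9}:
k:     0  1  2  3  4  5  6  7  8  9 10 11 12
g(k):  0  0  0  1  1  1  2  2  2  3  3  3  0
So g(12) = 0.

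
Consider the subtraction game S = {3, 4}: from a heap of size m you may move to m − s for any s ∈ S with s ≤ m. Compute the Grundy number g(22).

0

Grundy values for subtraction set {3, 4}:
k:     0  1  2  3  4  5  6  7  8  9 10 11 12 13 14 15 16 17 18 19 20 21 22
g(k):  0  0  0  1  1  1  2  0  0  0  1  1  1  2  0  0  0  1  1  1  2  0  0
So g(22) = 0.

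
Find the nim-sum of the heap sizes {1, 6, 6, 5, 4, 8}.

8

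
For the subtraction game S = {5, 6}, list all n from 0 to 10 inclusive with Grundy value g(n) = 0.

0, 1, 2, 3, 4

Grundy values for subtraction set {5, 6}:
k:     0  1  2  3  4  5  6  7  8  9 10
g(k):  0  0  0  0  0  1  1  1  1  1  2
The P-positions (g = 0) in 0..10 are 0, 1, 2, 3, 4.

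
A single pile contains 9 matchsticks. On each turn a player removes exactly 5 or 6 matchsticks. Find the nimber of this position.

Grundy values for subtraction set {5, 6}:
g(0) = mex{} = 0
g(1) = mex{} = 0
g(2) = mex{} = 0
g(3) = mex{} = 0
g(4) = mex{} = 0
g(5) = mex{0} = 1
g(6) = mex{0} = 1
g(7) = mex{0} = 1
g(8) = mex{0} = 1
g(9) = mex{0} = 1
So g(9) = 1.

1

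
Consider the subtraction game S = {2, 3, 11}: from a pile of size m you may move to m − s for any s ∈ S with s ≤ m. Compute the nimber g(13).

2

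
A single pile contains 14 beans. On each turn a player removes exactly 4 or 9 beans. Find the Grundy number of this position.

0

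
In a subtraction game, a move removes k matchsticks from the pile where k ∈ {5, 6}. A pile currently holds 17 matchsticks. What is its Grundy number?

1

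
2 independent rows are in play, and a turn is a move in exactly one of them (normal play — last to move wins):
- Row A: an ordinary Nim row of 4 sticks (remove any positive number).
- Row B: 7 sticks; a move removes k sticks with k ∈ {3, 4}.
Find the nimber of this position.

Row A is a plain Nim row of size 4, so its Grundy value is 4.
Grundy values for row B (subtraction set {3, 4}):
g(0) = mex{} = 0
g(1) = mex{} = 0
g(2) = mex{} = 0
g(3) = mex{0} = 1
g(4) = mex{0} = 1
g(5) = mex{0} = 1
g(6) = mex{0,1} = 2
g(7) = mex{1} = 0
So g(7) = 0.
By the Sprague-Grundy theorem, the Grundy value of a sum of independent games is the XOR of the component values.
Combined value = 4 ⊕ 0 = 4.

4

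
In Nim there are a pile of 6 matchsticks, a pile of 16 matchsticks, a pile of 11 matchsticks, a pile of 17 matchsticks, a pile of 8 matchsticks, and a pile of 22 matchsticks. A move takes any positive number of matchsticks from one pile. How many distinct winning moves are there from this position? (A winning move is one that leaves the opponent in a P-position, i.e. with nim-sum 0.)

3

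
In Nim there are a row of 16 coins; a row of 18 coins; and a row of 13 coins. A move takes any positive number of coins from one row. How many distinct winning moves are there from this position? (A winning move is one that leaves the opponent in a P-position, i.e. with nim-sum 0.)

Compute the nim-sum pairwise:
16 XOR 18 = 2
2 XOR 13 = 15
The overall nim-sum is X = 15. A row of size p has a winning move iff p XOR X < p (reduce it to p XOR X).
  16: 16 XOR 15 = 31 ≥ 16 — no move.
  18: 18 XOR 15 = 29 ≥ 18 — no move.
  13: 13 XOR 15 = 2 < 13 — winning move (to 2).
That gives 1 winning move.

1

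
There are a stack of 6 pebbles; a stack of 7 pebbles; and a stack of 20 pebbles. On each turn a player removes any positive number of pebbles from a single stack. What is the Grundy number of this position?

21

Bitwise XOR of the heap sizes:
  00110  (6)
  00111  (7)
  10100  (20)
  -----
  10101  (21)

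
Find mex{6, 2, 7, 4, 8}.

0

0 is not in the set, so the mex is 0.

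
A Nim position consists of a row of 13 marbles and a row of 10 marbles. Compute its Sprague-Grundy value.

Compute the nim-sum pairwise:
13 ^ 10 = 7

7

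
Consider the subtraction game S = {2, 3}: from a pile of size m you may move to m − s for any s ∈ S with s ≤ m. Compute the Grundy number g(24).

Grundy values for subtraction set {2, 3}:
k:     0  1  2  3  4  5  6  7  8  9 10 11 12 13 14 15 16 17 18 19 20 21 22 23 24
g(k):  0  0  1  1  2  0  0  1  1  2  0  0  1  1  2  0  0  1  1  2  0  0  1  1  2
So g(24) = 2.

2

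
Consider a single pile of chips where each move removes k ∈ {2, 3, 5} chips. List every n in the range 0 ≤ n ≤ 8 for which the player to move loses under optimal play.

0, 1, 7, 8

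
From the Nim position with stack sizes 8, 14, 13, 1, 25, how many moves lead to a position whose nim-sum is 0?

1

In binary:
  01000  (8)
  01110  (14)
  01101  (13)
  00001  (1)
  11001  (25)
  -----
  10011  (19)
The overall nim-sum is X = 19. A stack of size p has a winning move iff p XOR X < p (reduce it to p XOR X).
  8: 8 XOR 19 = 27 ≥ 8 — no move.
  14: 14 XOR 19 = 29 ≥ 14 — no move.
  13: 13 XOR 19 = 30 ≥ 13 — no move.
  1: 1 XOR 19 = 18 ≥ 1 — no move.
  25: 25 XOR 19 = 10 < 25 — winning move (to 10).
That gives 1 winning move.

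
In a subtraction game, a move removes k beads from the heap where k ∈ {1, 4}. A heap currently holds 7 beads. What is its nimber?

0

Build the Grundy sequence with g(k) = mex{g(k−s) : s ∈ {1, 4}, s ≤ k}:
g(0) = mex{} = 0
g(1) = mex{0} = 1
g(2) = mex{1} = 0
g(3) = mex{0} = 1
g(4) = mex{0,1} = 2
g(5) = mex{1,2} = 0
g(6) = mex{0} = 1
g(7) = mex{1} = 0
So g(7) = 0.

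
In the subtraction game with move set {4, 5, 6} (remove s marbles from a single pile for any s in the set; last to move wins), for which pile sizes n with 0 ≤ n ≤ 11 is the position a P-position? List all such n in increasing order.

Grundy values for subtraction set {4, 5, 6}:
g(0) = mex{} = 0
g(1) = mex{} = 0
g(2) = mex{} = 0
g(3) = mex{} = 0
g(4) = mex{0} = 1
g(5) = mex{0} = 1
g(6) = mex{0} = 1
g(7) = mex{0} = 1
g(8) = mex{0,1} = 2
g(9) = mex{0,1} = 2
g(10) = mex{1} = 0
g(11) = mex{1} = 0
The P-positions (g = 0) in 0..11 are 0, 1, 2, 3, 10, 11.

0, 1, 2, 3, 10, 11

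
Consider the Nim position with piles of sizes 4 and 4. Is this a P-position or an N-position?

P-position

Bitwise XOR of the heap sizes:
  100  (4)
  100  (4)
  ---
  000  (0)
The nim-sum is 0, so this is a P-position: the player to move is in a losing position under optimal play.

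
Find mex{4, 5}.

0

0 is not in the set, so the mex is 0.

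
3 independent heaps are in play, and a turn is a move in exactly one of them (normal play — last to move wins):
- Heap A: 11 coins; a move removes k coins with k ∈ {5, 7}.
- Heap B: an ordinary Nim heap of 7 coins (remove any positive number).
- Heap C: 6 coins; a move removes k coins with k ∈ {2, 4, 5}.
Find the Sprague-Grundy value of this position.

6

Build the Grundy sequence for heap A with g(k) = mex{g(k−s) : s ∈ {5, 7}, s ≤ k}:
g(0) = mex{} = 0
g(1) = mex{} = 0
g(2) = mex{} = 0
g(3) = mex{} = 0
g(4) = mex{} = 0
g(5) = mex{0} = 1
g(6) = mex{0} = 1
g(7) = mex{0} = 1
g(8) = mex{0} = 1
g(9) = mex{0} = 1
g(10) = mex{0,1} = 2
g(11) = mex{0,1} = 2
So g(11) = 2.
Heap B is a plain Nim heap of size 7, so its Grundy value is 7.
Grundy values for heap C (subtraction set {2, 4, 5}):
k:     0  1  2  3  4  5  6
g(k):  0  0  1  1  2  2  3
So g(6) = 3.
The value of a disjunctive sum is the nim-sum of the parts.
Combined value = 2 ⊕ 7 ⊕ 3 = 6.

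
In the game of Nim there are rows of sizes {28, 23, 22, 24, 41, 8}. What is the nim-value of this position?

Bitwise XOR of the heap sizes:
  011100  (28)
  010111  (23)
  010110  (22)
  011000  (24)
  101001  (41)
  001000  (8)
  ------
  100100  (36)

36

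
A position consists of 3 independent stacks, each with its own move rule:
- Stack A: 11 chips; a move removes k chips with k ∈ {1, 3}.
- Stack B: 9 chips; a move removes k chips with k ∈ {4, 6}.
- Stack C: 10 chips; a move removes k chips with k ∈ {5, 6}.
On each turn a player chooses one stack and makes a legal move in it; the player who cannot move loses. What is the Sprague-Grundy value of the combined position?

1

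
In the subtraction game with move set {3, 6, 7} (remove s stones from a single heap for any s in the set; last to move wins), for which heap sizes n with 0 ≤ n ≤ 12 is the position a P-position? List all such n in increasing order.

0, 1, 2, 10, 11, 12

Compute g(0), g(1), … for moves {3, 6, 7}:
g(0) = mex{} = 0
g(1) = mex{} = 0
g(2) = mex{} = 0
g(3) = mex{0} = 1
g(4) = mex{0} = 1
g(5) = mex{0} = 1
g(6) = mex{0,1} = 2
g(7) = mex{0,1} = 2
g(8) = mex{0,1} = 2
g(9) = mex{0,1,2} = 3
g(10) = mex{1,2} = 0
g(11) = mex{1,2} = 0
g(12) = mex{1,2,3} = 0
The P-positions (g = 0) in 0..12 are 0, 1, 2, 10, 11, 12.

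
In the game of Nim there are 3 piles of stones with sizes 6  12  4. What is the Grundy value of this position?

14

Nim-sum: 6 ⊕ 12 ⊕ 4 = 14.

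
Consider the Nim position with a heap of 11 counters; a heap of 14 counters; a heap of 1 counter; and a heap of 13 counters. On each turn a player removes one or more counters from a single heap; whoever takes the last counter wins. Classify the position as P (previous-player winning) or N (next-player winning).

N-position

Nim-sum: 11 ^ 14 ^ 1 ^ 13 = 9.
The nim-sum is 9 ≠ 0, so this is an N-position: the player to move can win.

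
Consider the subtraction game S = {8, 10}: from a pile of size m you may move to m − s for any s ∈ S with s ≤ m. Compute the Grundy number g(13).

1

Build the Grundy sequence with g(k) = mex{g(k−s) : s ∈ {8, 10}, s ≤ k}:
k:     0  1  2  3  4  5  6  7  8  9 10 11 12 13
g(k):  0  0  0  0  0  0  0  0  1  1  1  1  1  1
So g(13) = 1.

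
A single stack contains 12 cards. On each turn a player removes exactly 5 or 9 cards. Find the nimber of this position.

Grundy values for subtraction set {5, 9}:
k:     0  1  2  3  4  5  6  7  8  9 10 11 12
g(k):  0  0  0  0  0  1  1  1  1  1  2  2  2
So g(12) = 2.

2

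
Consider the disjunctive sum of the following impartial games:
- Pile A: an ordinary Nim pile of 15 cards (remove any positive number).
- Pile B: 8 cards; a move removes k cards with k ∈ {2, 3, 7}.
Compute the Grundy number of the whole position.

Pile A is a plain Nim pile of size 15, so its Grundy value is 15.
Grundy values for pile B (subtraction set {2, 3, 7}):
k:     0  1  2  3  4  5  6  7  8
g(k):  0  0  1  1  2  0  0  1  1
So g(8) = 1.
By the Sprague-Grundy theorem, the Grundy value of a sum of independent games is the XOR of the component values.
Combined value = 15 XOR 1 = 14.

14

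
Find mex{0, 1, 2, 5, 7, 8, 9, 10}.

3

The values 0, 1, 2 are all present; 3 is the first non-negative integer missing from the set.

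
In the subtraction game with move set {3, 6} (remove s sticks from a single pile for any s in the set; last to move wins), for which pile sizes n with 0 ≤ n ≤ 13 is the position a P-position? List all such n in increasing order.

0, 1, 2, 9, 10, 11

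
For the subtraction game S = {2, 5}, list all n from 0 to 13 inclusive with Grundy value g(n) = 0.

0, 1, 4, 7, 8, 11

Grundy values for subtraction set {2, 5}:
k:     0  1  2  3  4  5  6  7  8  9 10 11 12 13
g(k):  0  0  1  1  0  2  1  0  0  1  1  0  2  1
The P-positions (g = 0) in 0..13 are 0, 1, 4, 7, 8, 11.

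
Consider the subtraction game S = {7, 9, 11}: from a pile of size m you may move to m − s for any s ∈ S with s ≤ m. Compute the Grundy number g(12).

1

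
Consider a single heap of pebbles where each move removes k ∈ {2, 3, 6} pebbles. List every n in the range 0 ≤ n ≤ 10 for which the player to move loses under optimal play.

Build the Grundy sequence with g(k) = mex{g(k−s) : s ∈ {2, 3, 6}, s ≤ k}:
g(0) = mex{} = 0
g(1) = mex{} = 0
g(2) = mex{0} = 1
g(3) = mex{0} = 1
g(4) = mex{0,1} = 2
g(5) = mex{1} = 0
g(6) = mex{0,1,2} = 3
g(7) = mex{0,2} = 1
g(8) = mex{0,1,3} = 2
g(9) = mex{1,3} = 0
g(10) = mex{1,2} = 0
The P-positions (g = 0) in 0..10 are 0, 1, 5, 9, 10.

0, 1, 5, 9, 10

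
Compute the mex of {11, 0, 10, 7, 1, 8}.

The values 0, 1 are all present; 2 is the first non-negative integer missing from the set.

2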